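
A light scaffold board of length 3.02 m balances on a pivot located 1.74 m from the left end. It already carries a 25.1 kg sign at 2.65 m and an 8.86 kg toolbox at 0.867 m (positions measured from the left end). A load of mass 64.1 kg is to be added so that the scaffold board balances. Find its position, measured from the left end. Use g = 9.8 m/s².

x ≈ 1.5 m from the left end

Sum moments about the pivot (at 1.74 m from the left end) (the support reaction has zero arm there).
Sign: 25.1 × 9.8 = 246 N down at 2.65 m → arm 0.91 m, τ = 246 × 0.91 = 223.9 N·m clockwise.
Toolbox: 8.86 × 9.8 = 86.83 N down at 0.867 m → arm 0.873 m, τ = 86.83 × 0.873 = 75.8 N·m counterclockwise.
Net moment of existing loads = 148.1 N·m clockwise.
The load weighs 64.1 × 9.8 = 628.2 N and must supply an equal counterclockwise moment, so its lever arm about the pivot is 148.1 / 628.2 = 0.236 m.
That puts it at 1.74 − 0.236 = 1.5 m from the left end.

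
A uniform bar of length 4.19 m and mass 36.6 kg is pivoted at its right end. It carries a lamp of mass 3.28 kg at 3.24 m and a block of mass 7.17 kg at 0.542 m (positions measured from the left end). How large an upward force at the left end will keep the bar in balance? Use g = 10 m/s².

About the right end:
Beam weight: 36.6 × 10 = 366 N down at 2.095 m → arm 2.095 m, τ = 366 × 2.095 = 766.8 N·m counterclockwise.
Lamp: 3.28 × 10 = 32.8 N down at 3.24 m → arm 0.95 m, τ = 32.8 × 0.95 = 31.16 N·m counterclockwise.
Block: 7.17 × 10 = 71.7 N down at 0.542 m → arm 3.648 m, τ = 71.7 × 3.648 = 261.6 N·m counterclockwise.
Net moment of the loads = 1060 N·m counterclockwise.
The upward force F acts at the left end, arm 4.19 m, giving F × 4.19 clockwise.
Στ = 0 ⇒ F × 4.19 = 1060 ⇒ F = 1060 / 4.19 = 253 N.

F ≈ 253 N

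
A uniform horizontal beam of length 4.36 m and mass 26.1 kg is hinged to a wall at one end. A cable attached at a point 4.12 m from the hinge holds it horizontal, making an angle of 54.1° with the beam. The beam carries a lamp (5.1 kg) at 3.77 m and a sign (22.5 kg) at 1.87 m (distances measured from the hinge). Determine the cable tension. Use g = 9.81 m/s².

Taking torques about the hinge:
Beam weight: 26.1 × 9.81 = 256 N down at 2.18 m → arm 2.18 m, τ = 256 × 2.18 = 558.1 N·m clockwise.
Lamp: 5.1 × 9.81 = 50.03 N down at 3.77 m → arm 3.77 m, τ = 50.03 × 3.77 = 188.6 N·m clockwise.
Sign: 22.5 × 9.81 = 220.7 N down at 1.87 m → arm 1.87 m, τ = 220.7 × 1.87 = 412.7 N·m clockwise.
Total clockwise load moment = 1159 N·m.
The cable tension T acts at 4.12 m; only its component perpendicular to the beam, T sinθ, produces torque. sin 54.1° = 0.81.
Setting net torque to zero: T × 4.12 × 0.81 = 1159 → T = 1159 / 3.337 = 347 N.

T ≈ 347 N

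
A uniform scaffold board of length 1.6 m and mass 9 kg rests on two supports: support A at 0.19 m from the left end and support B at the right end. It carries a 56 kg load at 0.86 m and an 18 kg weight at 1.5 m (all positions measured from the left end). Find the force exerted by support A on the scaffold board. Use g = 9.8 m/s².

Choose support B as the axis so its reaction then has zero moment arm.
Beam weight: 9 × 9.8 = 88.2 N down at 0.8 m → arm 0.8 m, τ = 88.2 × 0.8 = 70.56 N·m counterclockwise.
Load: 56 × 9.8 = 548.8 N down at 0.86 m → arm 0.74 m, τ = 548.8 × 0.74 = 406.1 N·m counterclockwise.
Weight: 18 × 9.8 = 176.4 N down at 1.5 m → arm 0.1 m, τ = 176.4 × 0.1 = 17.64 N·m counterclockwise.
Net load moment about support B = 494.3 N·m counterclockwise.
Reaction R at support A is upward at 0.19 m, arm 1.41 m → moment R × 1.41 clockwise.
Setting net torque to zero: R × 1.41 = 494.3 → R = 351 N.

R_A ≈ 351 N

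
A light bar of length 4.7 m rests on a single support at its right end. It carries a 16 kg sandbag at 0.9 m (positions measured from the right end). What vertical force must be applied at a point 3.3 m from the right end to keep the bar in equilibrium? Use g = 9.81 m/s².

Choose the right end as the axis so the unknown pivot reaction has zero arm there.
Sandbag: 16 × 9.81 = 157 N down at 0.9 m → arm 0.9 m, τ = 157 × 0.9 = 141.3 N·m counterclockwise.
Net moment of the loads = 141.3 N·m counterclockwise.
The upward force F acts at a point 3.3 m from the right end, arm 3.3 m, giving F × 3.3 clockwise.
Στ = 0 ⇒ F × 3.3 = 141.3 ⇒ F = 141.3 / 3.3 = 42.8 N.

F ≈ 42.8 N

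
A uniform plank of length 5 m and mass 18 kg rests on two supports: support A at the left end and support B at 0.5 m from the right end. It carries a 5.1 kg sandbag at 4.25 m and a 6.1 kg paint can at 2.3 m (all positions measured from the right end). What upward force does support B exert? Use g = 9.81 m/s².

Sum moments about support A (its reaction then has zero moment arm).
Beam weight: 18 × 9.81 = 176.6 N down at 2.5 m → arm 2.5 m, τ = 176.6 × 2.5 = 441.5 N·m clockwise.
Sandbag: 5.1 × 9.81 = 50.03 N down at 4.25 m → arm 0.75 m, τ = 50.03 × 0.75 = 37.52 N·m clockwise.
Paint can: 6.1 × 9.81 = 59.84 N down at 2.3 m → arm 2.7 m, τ = 59.84 × 2.7 = 161.6 N·m clockwise.
Net load moment about support A = 640.6 N·m clockwise.
Reaction R at support B is upward at 0.5 m, arm 4.5 m → moment R × 4.5 counterclockwise.
Setting net torque to zero: R × 4.5 = 640.6 → R = 142 N.

R_B ≈ 142 N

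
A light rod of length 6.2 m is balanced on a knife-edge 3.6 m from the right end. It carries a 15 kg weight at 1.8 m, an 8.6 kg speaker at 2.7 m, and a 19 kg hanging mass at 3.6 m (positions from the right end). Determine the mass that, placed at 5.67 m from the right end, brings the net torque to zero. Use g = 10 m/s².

m ≈ 16.8 kg

About the knife-edge (at 3.6 m from the right end):
Weight: 15 × 10 = 150 N down at 1.8 m → arm 1.8 m, τ = 150 × 1.8 = 270 N·m clockwise.
Speaker: 8.6 × 10 = 86 N down at 2.7 m → arm 0.9 m, τ = 86 × 0.9 = 77.4 N·m clockwise.
Hanging mass: acts at the knife-edge, moment arm 0 → no torque.
Net moment of known loads = 347.4 N·m clockwise.
An unknown mass m at 5.67 m has arm 2.07 m; its moment is m·g·2.07 counterclockwise.
Setting net torque to zero: m × 10 × 2.07 = 347.4 → m = 347.4 / (10 × 2.07) = 16.8 kg.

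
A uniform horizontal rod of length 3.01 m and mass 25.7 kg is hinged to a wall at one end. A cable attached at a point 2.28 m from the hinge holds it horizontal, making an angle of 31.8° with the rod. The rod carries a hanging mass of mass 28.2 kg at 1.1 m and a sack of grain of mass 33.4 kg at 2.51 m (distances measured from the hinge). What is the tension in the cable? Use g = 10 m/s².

Choose the hinge as the axis so the unknown hinge reaction has zero arm there.
Beam weight: 25.7 × 10 = 257 N down at 1.505 m → arm 1.505 m, τ = 257 × 1.505 = 386.8 N·m clockwise.
Hanging mass: 28.2 × 10 = 282 N down at 1.1 m → arm 1.1 m, τ = 282 × 1.1 = 310.2 N·m clockwise.
Sack of grain: 33.4 × 10 = 334 N down at 2.51 m → arm 2.51 m, τ = 334 × 2.51 = 838.3 N·m clockwise.
Total clockwise load moment = 1535 N·m.
The cable tension T acts at 2.28 m; only its component perpendicular to the rod, T sinθ, produces torque. sin 31.8° = 0.527.
Στ = 0 ⇒ T × 2.28 × 0.527 = 1535 ⇒ T = 1535 / 1.202 = 1280 N.

T ≈ 1280 N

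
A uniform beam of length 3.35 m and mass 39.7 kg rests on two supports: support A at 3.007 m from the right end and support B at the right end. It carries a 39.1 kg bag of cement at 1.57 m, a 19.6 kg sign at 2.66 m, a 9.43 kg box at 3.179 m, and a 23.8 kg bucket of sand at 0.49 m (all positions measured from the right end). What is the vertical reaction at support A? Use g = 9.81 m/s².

About support B:
Beam weight: 39.7 × 9.81 = 389.5 N down at 1.675 m → arm 1.675 m, τ = 389.5 × 1.675 = 652.4 N·m counterclockwise.
Bag of cement: 39.1 × 9.81 = 383.6 N down at 1.57 m → arm 1.57 m, τ = 383.6 × 1.57 = 602.3 N·m counterclockwise.
Sign: 19.6 × 9.81 = 192.3 N down at 2.66 m → arm 2.66 m, τ = 192.3 × 2.66 = 511.5 N·m counterclockwise.
Box: 9.43 × 9.81 = 92.51 N down at 3.179 m → arm 3.179 m, τ = 92.51 × 3.179 = 294.1 N·m counterclockwise.
Bucket of sand: 23.8 × 9.81 = 233.5 N down at 0.49 m → arm 0.49 m, τ = 233.5 × 0.49 = 114.4 N·m counterclockwise.
Net load moment about support B = 2175 N·m counterclockwise.
Reaction R at support A is upward at 3.007 m, arm 3.007 m → moment R × 3.007 clockwise.
For rotational equilibrium, R × 3.007 = 2175, so R = 723 N.

R_A ≈ 723 N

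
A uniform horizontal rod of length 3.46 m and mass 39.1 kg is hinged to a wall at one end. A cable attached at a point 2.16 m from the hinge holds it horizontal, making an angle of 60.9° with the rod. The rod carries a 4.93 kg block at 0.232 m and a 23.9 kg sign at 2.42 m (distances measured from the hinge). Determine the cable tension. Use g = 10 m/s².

Take moments about the hinge.
Beam weight: 39.1 × 10 = 391 N down at 1.73 m → arm 1.73 m, τ = 391 × 1.73 = 676.4 N·m clockwise.
Block: 4.93 × 10 = 49.3 N down at 0.232 m → arm 0.232 m, τ = 49.3 × 0.232 = 11.44 N·m clockwise.
Sign: 23.9 × 10 = 239 N down at 2.42 m → arm 2.42 m, τ = 239 × 2.42 = 578.4 N·m clockwise.
Total clockwise load moment = 1266 N·m.
The cable tension T acts at 2.16 m; only its component perpendicular to the rod, T sinθ, produces torque. sin 60.9° = 0.8738.
For rotational equilibrium, T × 2.16 × 0.8738 = 1266, so T = 1266 / 1.887 = 671 N.

T ≈ 671 N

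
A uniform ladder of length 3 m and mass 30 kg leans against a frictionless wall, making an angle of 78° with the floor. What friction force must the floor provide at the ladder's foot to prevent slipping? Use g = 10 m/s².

About the foot of the ladder:
Ladder weight 30×10 = 300 N acts at 1.5 m along the ladder; its horizontal arm is 1.5·cos78° = 0.3119 m → τ = 93.57 N·m clockwise.
Wall normal N acts horizontally at the top; its moment arm is the height L sinθ = 3·sin78° = 2.934 m, counterclockwise.
Στ = 0 ⇒ N × 2.934 = 93.57 ⇒ N = 31.9 N.
ΣFx = 0: friction at the foot balances the wall's push, so f = N_wall = 31.9 N.

f ≈ 31.9 N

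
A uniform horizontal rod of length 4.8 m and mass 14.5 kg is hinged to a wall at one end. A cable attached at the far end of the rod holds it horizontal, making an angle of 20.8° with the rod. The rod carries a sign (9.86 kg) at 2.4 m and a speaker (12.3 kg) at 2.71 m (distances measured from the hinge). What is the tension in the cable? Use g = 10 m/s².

About the hinge:
Beam weight: 14.5 × 10 = 145 N down at 2.4 m → arm 2.4 m, τ = 145 × 2.4 = 348 N·m clockwise.
Sign: 9.86 × 10 = 98.6 N down at 2.4 m → arm 2.4 m, τ = 98.6 × 2.4 = 236.6 N·m clockwise.
Speaker: 12.3 × 10 = 123 N down at 2.71 m → arm 2.71 m, τ = 123 × 2.71 = 333.3 N·m clockwise.
Total clockwise load moment = 917.9 N·m.
The cable tension T acts at 4.8 m; only its component perpendicular to the rod, T sinθ, produces torque. sin 20.8° = 0.3551.
Στ = 0 ⇒ T × 4.8 × 0.3551 = 917.9 ⇒ T = 917.9 / 1.704 = 539 N.

T ≈ 539 N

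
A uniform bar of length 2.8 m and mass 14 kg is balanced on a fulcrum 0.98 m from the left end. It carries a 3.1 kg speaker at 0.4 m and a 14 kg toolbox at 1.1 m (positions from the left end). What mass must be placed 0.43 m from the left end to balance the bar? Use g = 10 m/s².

Sum moments about the fulcrum (at 0.98 m from the left end) (the support reaction has zero arm there).
Beam weight: 14 × 10 = 140 N down at 1.4 m → arm 0.42 m, τ = 140 × 0.42 = 58.8 N·m clockwise.
Speaker: 3.1 × 10 = 31 N down at 0.4 m → arm 0.58 m, τ = 31 × 0.58 = 17.98 N·m counterclockwise.
Toolbox: 14 × 10 = 140 N down at 1.1 m → arm 0.12 m, τ = 140 × 0.12 = 16.8 N·m clockwise.
Net moment of known loads = 57.62 N·m clockwise.
An unknown mass m at 0.43 m has arm 0.55 m; its moment is m·g·0.55 counterclockwise.
Στ = 0 ⇒ m × 10 × 0.55 = 57.62 ⇒ m = 57.62 / (10 × 0.55) = 10.5 kg.

m ≈ 10.5 kg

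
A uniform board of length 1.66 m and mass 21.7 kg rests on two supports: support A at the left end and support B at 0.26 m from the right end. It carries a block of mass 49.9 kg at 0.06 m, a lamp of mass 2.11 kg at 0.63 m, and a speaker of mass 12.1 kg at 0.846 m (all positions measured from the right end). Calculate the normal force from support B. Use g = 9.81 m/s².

R_B ≈ 770 N

Taking torques about support A:
Beam weight: 21.7 × 9.81 = 212.9 N down at 0.83 m → arm 0.83 m, τ = 212.9 × 0.83 = 176.7 N·m clockwise.
Block: 49.9 × 9.81 = 489.5 N down at 0.06 m → arm 1.6 m, τ = 489.5 × 1.6 = 783.2 N·m clockwise.
Lamp: 2.11 × 9.81 = 20.7 N down at 0.63 m → arm 1.03 m, τ = 20.7 × 1.03 = 21.32 N·m clockwise.
Speaker: 12.1 × 9.81 = 118.7 N down at 0.846 m → arm 0.814 m, τ = 118.7 × 0.814 = 96.62 N·m clockwise.
Net load moment about support A = 1078 N·m clockwise.
Reaction R at support B is upward at 0.26 m, arm 1.4 m → moment R × 1.4 counterclockwise.
For rotational equilibrium, R × 1.4 = 1078, so R = 770 N.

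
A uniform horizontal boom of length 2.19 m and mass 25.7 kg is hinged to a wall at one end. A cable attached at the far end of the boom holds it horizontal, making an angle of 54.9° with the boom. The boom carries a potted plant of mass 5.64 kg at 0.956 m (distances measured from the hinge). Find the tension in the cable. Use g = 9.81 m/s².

About the hinge:
Beam weight: 25.7 × 9.81 = 252.1 N down at 1.095 m → arm 1.095 m, τ = 252.1 × 1.095 = 276 N·m clockwise.
Potted plant: 5.64 × 9.81 = 55.33 N down at 0.956 m → arm 0.956 m, τ = 55.33 × 0.956 = 52.9 N·m clockwise.
Total clockwise load moment = 328.9 N·m.
The cable tension T acts at 2.19 m; only its component perpendicular to the boom, T sinθ, produces torque. sin 54.9° = 0.8181.
Balancing moments: T × 2.19 × 0.8181 = 328.9, giving T = 328.9 / 1.792 = 184 N.

T ≈ 184 N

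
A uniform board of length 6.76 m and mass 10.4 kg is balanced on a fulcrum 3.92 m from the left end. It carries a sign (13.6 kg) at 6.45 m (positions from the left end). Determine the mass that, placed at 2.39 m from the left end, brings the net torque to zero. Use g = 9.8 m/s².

Choose the fulcrum (at 3.92 m from the left end) as the axis so the support reaction has zero arm there.
Beam weight: 10.4 × 9.8 = 101.9 N down at 3.38 m → arm 0.54 m, τ = 101.9 × 0.54 = 55.03 N·m counterclockwise.
Sign: 13.6 × 9.8 = 133.3 N down at 6.45 m → arm 2.53 m, τ = 133.3 × 2.53 = 337.2 N·m clockwise.
Net moment of known loads = 282.2 N·m clockwise.
An unknown mass m at 2.39 m has arm 1.53 m; its moment is m·g·1.53 counterclockwise.
Setting net torque to zero: m × 9.8 × 1.53 = 282.2 → m = 282.2 / (9.8 × 1.53) = 18.8 kg.

m ≈ 18.8 kg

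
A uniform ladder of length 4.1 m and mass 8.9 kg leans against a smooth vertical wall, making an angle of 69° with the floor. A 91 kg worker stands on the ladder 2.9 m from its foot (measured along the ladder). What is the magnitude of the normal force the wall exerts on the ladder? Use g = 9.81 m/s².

N_wall ≈ 259 N

About the foot of the ladder:
Ladder weight 8.9×9.81 = 87.31 N acts at 2.05 m along the ladder; its horizontal arm is 2.05·cos69° = 0.7347 m → τ = 64.15 N·m clockwise.
Worker: 91×9.81 = 892.7 N at 2.9 m → arm 1.039 m → τ = 927.5 N·m clockwise.
Wall normal N acts horizontally at the top; its moment arm is the height L sinθ = 4.1·sin69° = 3.828 m, counterclockwise.
For rotational equilibrium, N × 3.828 = 991.6, so N = 259 N.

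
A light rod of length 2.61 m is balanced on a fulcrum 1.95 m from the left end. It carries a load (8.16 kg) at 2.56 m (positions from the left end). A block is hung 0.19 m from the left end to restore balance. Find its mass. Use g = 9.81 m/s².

m ≈ 2.83 kg

About the fulcrum (at 1.95 m from the left end):
Load: 8.16 × 9.81 = 80.05 N down at 2.56 m → arm 0.61 m, τ = 80.05 × 0.61 = 48.83 N·m clockwise.
Net moment of known loads = 48.83 N·m clockwise.
An unknown mass m at 0.19 m has arm 1.76 m; its moment is m·g·1.76 counterclockwise.
Setting net torque to zero: m × 9.81 × 1.76 = 48.83 → m = 48.83 / (9.81 × 1.76) = 2.83 kg.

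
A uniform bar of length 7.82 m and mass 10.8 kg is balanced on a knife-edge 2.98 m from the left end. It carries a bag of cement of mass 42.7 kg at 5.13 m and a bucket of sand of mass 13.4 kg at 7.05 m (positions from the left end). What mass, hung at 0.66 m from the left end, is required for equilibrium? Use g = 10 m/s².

Taking torques about the knife-edge (at 2.98 m from the left end):
Beam weight: 10.8 × 10 = 108 N down at 3.91 m → arm 0.93 m, τ = 108 × 0.93 = 100.4 N·m clockwise.
Bag of cement: 42.7 × 10 = 427 N down at 5.13 m → arm 2.15 m, τ = 427 × 2.15 = 918 N·m clockwise.
Bucket of sand: 13.4 × 10 = 134 N down at 7.05 m → arm 4.07 m, τ = 134 × 4.07 = 545.4 N·m clockwise.
Net moment of known loads = 1564 N·m clockwise.
An unknown mass m at 0.66 m has arm 2.32 m; its moment is m·g·2.32 counterclockwise.
For rotational equilibrium, m × 10 × 2.32 = 1564, so m = 1564 / (10 × 2.32) = 67.4 kg.

m ≈ 67.4 kg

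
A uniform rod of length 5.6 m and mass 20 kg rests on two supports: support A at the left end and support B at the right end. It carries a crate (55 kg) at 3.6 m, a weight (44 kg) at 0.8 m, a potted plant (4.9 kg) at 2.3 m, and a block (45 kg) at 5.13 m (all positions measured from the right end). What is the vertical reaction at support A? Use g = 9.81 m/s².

R_A ≈ 931 N

Choose support B as the axis so its reaction then has zero moment arm.
Beam weight: 20 × 9.81 = 196.2 N down at 2.8 m → arm 2.8 m, τ = 196.2 × 2.8 = 549.4 N·m counterclockwise.
Crate: 55 × 9.81 = 539.6 N down at 3.6 m → arm 3.6 m, τ = 539.6 × 3.6 = 1943 N·m counterclockwise.
Weight: 44 × 9.81 = 431.6 N down at 0.8 m → arm 0.8 m, τ = 431.6 × 0.8 = 345.3 N·m counterclockwise.
Potted plant: 4.9 × 9.81 = 48.07 N down at 2.3 m → arm 2.3 m, τ = 48.07 × 2.3 = 110.6 N·m counterclockwise.
Block: 45 × 9.81 = 441.5 N down at 5.13 m → arm 5.13 m, τ = 441.5 × 5.13 = 2265 N·m counterclockwise.
Net load moment about support B = 5213 N·m counterclockwise.
Reaction R at support A is upward at 5.6 m, arm 5.6 m → moment R × 5.6 clockwise.
For rotational equilibrium, R × 5.6 = 5213, so R = 931 N.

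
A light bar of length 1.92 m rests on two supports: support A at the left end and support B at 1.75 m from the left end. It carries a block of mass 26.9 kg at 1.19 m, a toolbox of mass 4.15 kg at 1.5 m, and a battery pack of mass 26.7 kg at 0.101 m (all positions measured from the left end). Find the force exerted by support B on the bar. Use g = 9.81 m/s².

Taking torques about support A:
Block: 26.9 × 9.81 = 263.9 N down at 1.19 m → arm 1.19 m, τ = 263.9 × 1.19 = 314 N·m clockwise.
Toolbox: 4.15 × 9.81 = 40.71 N down at 1.5 m → arm 1.5 m, τ = 40.71 × 1.5 = 61.06 N·m clockwise.
Battery pack: 26.7 × 9.81 = 261.9 N down at 0.101 m → arm 0.101 m, τ = 261.9 × 0.101 = 26.45 N·m clockwise.
Net load moment about support A = 401.5 N·m clockwise.
Reaction R at support B is upward at 1.75 m, arm 1.75 m → moment R × 1.75 counterclockwise.
Στ = 0 ⇒ R × 1.75 = 401.5 ⇒ R = 229 N.

R_B ≈ 229 N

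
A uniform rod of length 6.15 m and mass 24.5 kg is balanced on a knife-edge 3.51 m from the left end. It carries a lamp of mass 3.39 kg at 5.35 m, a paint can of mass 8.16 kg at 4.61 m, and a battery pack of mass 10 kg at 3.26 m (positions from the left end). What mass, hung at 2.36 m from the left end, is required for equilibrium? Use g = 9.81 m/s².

About the knife-edge (at 3.51 m from the left end):
Beam weight: 24.5 × 9.81 = 240.3 N down at 3.075 m → arm 0.435 m, τ = 240.3 × 0.435 = 104.5 N·m counterclockwise.
Lamp: 3.39 × 9.81 = 33.26 N down at 5.35 m → arm 1.84 m, τ = 33.26 × 1.84 = 61.2 N·m clockwise.
Paint can: 8.16 × 9.81 = 80.05 N down at 4.61 m → arm 1.1 m, τ = 80.05 × 1.1 = 88.06 N·m clockwise.
Battery pack: 10 × 9.81 = 98.1 N down at 3.26 m → arm 0.25 m, τ = 98.1 × 0.25 = 24.52 N·m counterclockwise.
Net moment of known loads = 20.24 N·m clockwise.
An unknown mass m at 2.36 m has arm 1.15 m; its moment is m·g·1.15 counterclockwise.
Balancing moments: m × 9.81 × 1.15 = 20.24, giving m = 20.24 / (9.81 × 1.15) = 1.79 kg.

m ≈ 1.79 kg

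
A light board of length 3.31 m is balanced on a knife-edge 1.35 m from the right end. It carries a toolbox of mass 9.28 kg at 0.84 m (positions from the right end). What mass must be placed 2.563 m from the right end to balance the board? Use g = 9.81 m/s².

Take moments about the knife-edge (at 1.35 m from the right end).
Toolbox: 9.28 × 9.81 = 91.04 N down at 0.84 m → arm 0.51 m, τ = 91.04 × 0.51 = 46.43 N·m clockwise.
Net moment of known loads = 46.43 N·m clockwise.
An unknown mass m at 2.563 m has arm 1.213 m; its moment is m·g·1.213 counterclockwise.
Setting net torque to zero: m × 9.81 × 1.213 = 46.43 → m = 46.43 / (9.81 × 1.213) = 3.9 kg.

m ≈ 3.9 kg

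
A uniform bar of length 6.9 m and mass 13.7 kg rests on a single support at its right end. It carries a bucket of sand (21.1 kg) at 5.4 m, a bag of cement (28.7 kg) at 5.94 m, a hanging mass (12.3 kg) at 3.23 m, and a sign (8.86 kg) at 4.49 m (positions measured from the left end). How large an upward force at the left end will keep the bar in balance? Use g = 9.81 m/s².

About the right end:
Beam weight: 13.7 × 9.81 = 134.4 N down at 3.45 m → arm 3.45 m, τ = 134.4 × 3.45 = 463.7 N·m counterclockwise.
Bucket of sand: 21.1 × 9.81 = 207 N down at 5.4 m → arm 1.5 m, τ = 207 × 1.5 = 310.5 N·m counterclockwise.
Bag of cement: 28.7 × 9.81 = 281.5 N down at 5.94 m → arm 0.96 m, τ = 281.5 × 0.96 = 270.2 N·m counterclockwise.
Hanging mass: 12.3 × 9.81 = 120.7 N down at 3.23 m → arm 3.67 m, τ = 120.7 × 3.67 = 443 N·m counterclockwise.
Sign: 8.86 × 9.81 = 86.92 N down at 4.49 m → arm 2.41 m, τ = 86.92 × 2.41 = 209.5 N·m counterclockwise.
Net moment of the loads = 1697 N·m counterclockwise.
The upward force F acts at the left end, arm 6.9 m, giving F × 6.9 clockwise.
Setting net torque to zero: F × 6.9 = 1697 → F = 1697 / 6.9 = 246 N.

F ≈ 246 N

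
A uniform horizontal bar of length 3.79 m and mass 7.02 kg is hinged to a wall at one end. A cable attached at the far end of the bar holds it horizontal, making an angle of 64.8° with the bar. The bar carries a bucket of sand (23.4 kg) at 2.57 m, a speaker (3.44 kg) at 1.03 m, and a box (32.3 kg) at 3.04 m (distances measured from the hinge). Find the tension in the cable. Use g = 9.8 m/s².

T ≈ 501 N

Choose the hinge as the axis so the unknown hinge reaction has zero arm there.
Beam weight: 7.02 × 9.8 = 68.8 N down at 1.895 m → arm 1.895 m, τ = 68.8 × 1.895 = 130.4 N·m clockwise.
Bucket of sand: 23.4 × 9.8 = 229.3 N down at 2.57 m → arm 2.57 m, τ = 229.3 × 2.57 = 589.3 N·m clockwise.
Speaker: 3.44 × 9.8 = 33.71 N down at 1.03 m → arm 1.03 m, τ = 33.71 × 1.03 = 34.72 N·m clockwise.
Box: 32.3 × 9.8 = 316.5 N down at 3.04 m → arm 3.04 m, τ = 316.5 × 3.04 = 962.2 N·m clockwise.
Total clockwise load moment = 1717 N·m.
The cable tension T acts at 3.79 m; only its component perpendicular to the bar, T sinθ, produces torque. sin 64.8° = 0.9048.
Στ = 0 ⇒ T × 3.79 × 0.9048 = 1717 ⇒ T = 1717 / 3.429 = 501 N.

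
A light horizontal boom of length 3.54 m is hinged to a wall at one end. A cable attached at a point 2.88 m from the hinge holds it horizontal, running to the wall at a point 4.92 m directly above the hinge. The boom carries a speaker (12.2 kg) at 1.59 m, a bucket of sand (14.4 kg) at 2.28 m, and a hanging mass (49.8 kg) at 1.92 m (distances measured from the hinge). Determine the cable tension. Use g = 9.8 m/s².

T ≈ 583 N

About the hinge:
Speaker: 12.2 × 9.8 = 119.6 N down at 1.59 m → arm 1.59 m, τ = 119.6 × 1.59 = 190.2 N·m clockwise.
Bucket of sand: 14.4 × 9.8 = 141.1 N down at 2.28 m → arm 2.28 m, τ = 141.1 × 2.28 = 321.7 N·m clockwise.
Hanging mass: 49.8 × 9.8 = 488 N down at 1.92 m → arm 1.92 m, τ = 488 × 1.92 = 937 N·m clockwise.
Total clockwise load moment = 1449 N·m.
The cable tension T acts at 2.88 m; only its component perpendicular to the boom, T sinθ, produces torque. sinθ = h/√(h²+d²) = 4.92/√(4.92²+2.88²) = 0.863.
Στ = 0 ⇒ T × 2.88 × 0.863 = 1449 ⇒ T = 1449 / 2.485 = 583 N.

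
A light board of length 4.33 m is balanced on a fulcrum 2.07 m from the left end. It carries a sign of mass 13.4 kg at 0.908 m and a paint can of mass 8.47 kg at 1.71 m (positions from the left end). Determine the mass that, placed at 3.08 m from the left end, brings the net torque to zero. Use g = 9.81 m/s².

m ≈ 18.4 kg

Taking torques about the fulcrum (at 2.07 m from the left end):
Sign: 13.4 × 9.81 = 131.5 N down at 0.908 m → arm 1.162 m, τ = 131.5 × 1.162 = 152.8 N·m counterclockwise.
Paint can: 8.47 × 9.81 = 83.09 N down at 1.71 m → arm 0.36 m, τ = 83.09 × 0.36 = 29.91 N·m counterclockwise.
Net moment of known loads = 182.7 N·m counterclockwise.
An unknown mass m at 3.08 m has arm 1.01 m; its moment is m·g·1.01 clockwise.
For rotational equilibrium, m × 9.81 × 1.01 = 182.7, so m = 182.7 / (9.81 × 1.01) = 18.4 kg.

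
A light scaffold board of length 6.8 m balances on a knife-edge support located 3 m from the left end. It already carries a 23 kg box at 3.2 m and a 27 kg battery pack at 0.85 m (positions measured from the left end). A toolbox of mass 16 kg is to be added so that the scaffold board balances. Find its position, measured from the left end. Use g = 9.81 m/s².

Taking torques about the knife-edge support (at 3 m from the left end):
Box: 23 × 9.81 = 225.6 N down at 3.2 m → arm 0.2 m, τ = 225.6 × 0.2 = 45.12 N·m clockwise.
Battery pack: 27 × 9.81 = 264.9 N down at 0.85 m → arm 2.15 m, τ = 264.9 × 2.15 = 569.5 N·m counterclockwise.
Net moment of existing loads = 524.4 N·m counterclockwise.
The toolbox weighs 16 × 9.81 = 157 N and must supply an equal clockwise moment, so its lever arm about the knife-edge support is 524.4 / 157 = 3.34 m.
That puts it at 3 + 3.34 = 6.34 m from the left end.

x ≈ 6.34 m from the left end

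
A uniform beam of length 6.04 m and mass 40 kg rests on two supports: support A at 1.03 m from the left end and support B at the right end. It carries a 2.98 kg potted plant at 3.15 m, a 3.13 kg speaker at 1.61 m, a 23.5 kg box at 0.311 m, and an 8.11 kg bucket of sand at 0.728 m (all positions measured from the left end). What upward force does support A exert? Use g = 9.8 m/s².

About support B:
Beam weight: 40 × 9.8 = 392 N down at 3.02 m → arm 3.02 m, τ = 392 × 3.02 = 1184 N·m counterclockwise.
Potted plant: 2.98 × 9.8 = 29.2 N down at 3.15 m → arm 2.89 m, τ = 29.2 × 2.89 = 84.39 N·m counterclockwise.
Speaker: 3.13 × 9.8 = 30.67 N down at 1.61 m → arm 4.43 m, τ = 30.67 × 4.43 = 135.9 N·m counterclockwise.
Box: 23.5 × 9.8 = 230.3 N down at 0.311 m → arm 5.729 m, τ = 230.3 × 5.729 = 1319 N·m counterclockwise.
Bucket of sand: 8.11 × 9.8 = 79.48 N down at 0.728 m → arm 5.312 m, τ = 79.48 × 5.312 = 422.2 N·m counterclockwise.
Net load moment about support B = 3145 N·m counterclockwise.
Reaction R at support A is upward at 1.03 m, arm 5.01 m → moment R × 5.01 clockwise.
For rotational equilibrium, R × 5.01 = 3145, so R = 628 N.

R_A ≈ 628 N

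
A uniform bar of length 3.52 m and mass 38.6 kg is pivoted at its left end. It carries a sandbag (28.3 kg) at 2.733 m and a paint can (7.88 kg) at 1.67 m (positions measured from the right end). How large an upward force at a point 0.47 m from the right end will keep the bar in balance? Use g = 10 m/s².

Taking torques about the left end:
Beam weight: 38.6 × 10 = 386 N down at 1.76 m → arm 1.76 m, τ = 386 × 1.76 = 679.4 N·m clockwise.
Sandbag: 28.3 × 10 = 283 N down at 2.733 m → arm 0.787 m, τ = 283 × 0.787 = 222.7 N·m clockwise.
Paint can: 7.88 × 10 = 78.8 N down at 1.67 m → arm 1.85 m, τ = 78.8 × 1.85 = 145.8 N·m clockwise.
Net moment of the loads = 1048 N·m clockwise.
The upward force F acts at a point 0.47 m from the right end, arm 3.05 m, giving F × 3.05 counterclockwise.
For rotational equilibrium, F × 3.05 = 1048, so F = 1048 / 3.05 = 344 N.

F ≈ 344 N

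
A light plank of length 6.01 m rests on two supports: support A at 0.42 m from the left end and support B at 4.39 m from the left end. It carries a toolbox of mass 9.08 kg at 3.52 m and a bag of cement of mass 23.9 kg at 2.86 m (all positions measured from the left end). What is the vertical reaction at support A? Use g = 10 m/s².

Take moments about support B.
Toolbox: 9.08 × 10 = 90.8 N down at 3.52 m → arm 0.87 m, τ = 90.8 × 0.87 = 79 N·m counterclockwise.
Bag of cement: 23.9 × 10 = 239 N down at 2.86 m → arm 1.53 m, τ = 239 × 1.53 = 365.7 N·m counterclockwise.
Net load moment about support B = 444.7 N·m counterclockwise.
Reaction R at support A is upward at 0.42 m, arm 3.97 m → moment R × 3.97 clockwise.
For rotational equilibrium, R × 3.97 = 444.7, so R = 112 N.

R_A ≈ 112 N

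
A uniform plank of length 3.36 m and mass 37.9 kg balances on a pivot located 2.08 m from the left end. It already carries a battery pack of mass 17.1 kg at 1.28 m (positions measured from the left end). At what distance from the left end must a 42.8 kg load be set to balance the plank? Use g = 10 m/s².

Take moments about the pivot (at 2.08 m from the left end).
Beam weight: 37.9 × 10 = 379 N down at 1.68 m → arm 0.4 m, τ = 379 × 0.4 = 151.6 N·m counterclockwise.
Battery pack: 17.1 × 10 = 171 N down at 1.28 m → arm 0.8 m, τ = 171 × 0.8 = 136.8 N·m counterclockwise.
Net moment of existing loads = 288.4 N·m counterclockwise.
The load weighs 42.8 × 10 = 428 N and must supply an equal clockwise moment, so its lever arm about the pivot is 288.4 / 428 = 0.674 m.
That puts it at 2.08 + 0.674 = 2.75 m from the left end.

x ≈ 2.75 m from the left end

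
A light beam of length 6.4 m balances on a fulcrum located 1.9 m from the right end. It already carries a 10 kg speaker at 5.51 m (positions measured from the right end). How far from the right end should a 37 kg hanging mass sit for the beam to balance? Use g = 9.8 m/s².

x ≈ 0.924 m from the right end

About the fulcrum (at 1.9 m from the right end):
Speaker: 10 × 9.8 = 98 N down at 5.51 m → arm 3.61 m, τ = 98 × 3.61 = 353.8 N·m counterclockwise.
Net moment of existing loads = 353.8 N·m counterclockwise.
The hanging mass weighs 37 × 9.8 = 362.6 N and must supply an equal clockwise moment, so its lever arm about the fulcrum is 353.8 / 362.6 = 0.976 m.
That puts it at 1.9 − 0.976 = 0.924 m from the right end.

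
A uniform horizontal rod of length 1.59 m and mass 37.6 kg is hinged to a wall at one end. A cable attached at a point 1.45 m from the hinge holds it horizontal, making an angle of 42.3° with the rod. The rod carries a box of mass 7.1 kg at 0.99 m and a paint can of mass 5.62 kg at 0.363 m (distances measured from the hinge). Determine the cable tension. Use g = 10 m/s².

Take moments about the hinge.
Beam weight: 37.6 × 10 = 376 N down at 0.795 m → arm 0.795 m, τ = 376 × 0.795 = 298.9 N·m clockwise.
Box: 7.1 × 10 = 71 N down at 0.99 m → arm 0.99 m, τ = 71 × 0.99 = 70.29 N·m clockwise.
Paint can: 5.62 × 10 = 56.2 N down at 0.363 m → arm 0.363 m, τ = 56.2 × 0.363 = 20.4 N·m clockwise.
Total clockwise load moment = 389.6 N·m.
The cable tension T acts at 1.45 m; only its component perpendicular to the rod, T sinθ, produces torque. sin 42.3° = 0.673.
Balancing moments: T × 1.45 × 0.673 = 389.6, giving T = 389.6 / 0.9758 = 399 N.

T ≈ 399 N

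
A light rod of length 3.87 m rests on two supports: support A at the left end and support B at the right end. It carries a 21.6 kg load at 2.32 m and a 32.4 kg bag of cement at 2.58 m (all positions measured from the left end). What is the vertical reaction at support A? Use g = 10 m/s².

R_A ≈ 195 N

Take moments about support B.
Load: 21.6 × 10 = 216 N down at 2.32 m → arm 1.55 m, τ = 216 × 1.55 = 334.8 N·m counterclockwise.
Bag of cement: 32.4 × 10 = 324 N down at 2.58 m → arm 1.29 m, τ = 324 × 1.29 = 418 N·m counterclockwise.
Net load moment about support B = 752.8 N·m counterclockwise.
Reaction R at support A is upward at 0 m, arm 3.87 m → moment R × 3.87 clockwise.
Balancing moments: R × 3.87 = 752.8, giving R = 195 N.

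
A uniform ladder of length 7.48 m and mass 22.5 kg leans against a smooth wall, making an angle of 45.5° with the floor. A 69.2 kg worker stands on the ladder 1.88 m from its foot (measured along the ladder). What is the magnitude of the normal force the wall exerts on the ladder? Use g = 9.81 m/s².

N_wall ≈ 276 N

Sum moments about the foot of the ladder (the floor normal and friction both act there and drop out).
Ladder weight 22.5×9.81 = 220.7 N acts at 3.74 m along the ladder; its horizontal arm is 3.74·cos45.5° = 2.621 m → τ = 578.5 N·m clockwise.
Worker: 69.2×9.81 = 678.9 N at 1.88 m → arm 1.318 m → τ = 894.8 N·m clockwise.
Wall normal N acts horizontally at the top; its moment arm is the height L sinθ = 7.48·sin45.5° = 5.335 m, counterclockwise.
Balancing moments: N × 5.335 = 1473, giving N = 276 N.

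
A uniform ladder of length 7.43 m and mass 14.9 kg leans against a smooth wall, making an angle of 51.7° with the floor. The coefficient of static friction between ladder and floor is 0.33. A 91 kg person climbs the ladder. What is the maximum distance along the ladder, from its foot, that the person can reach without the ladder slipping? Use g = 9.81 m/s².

Taking torques about the foot of the ladder:
Ladder weight 14.9×9.81 = 146.2 N acts at 3.715 m along the ladder; its horizontal arm is 3.715·cos51.7° = 2.302 m → τ = 336.6 N·m clockwise.
Person weight 91×9.81 = 892.7 N at distance d → arm d·cos51.7° → τ = 892.7·d·0.6198 clockwise.
Wall normal N at the top has arm L sinθ = 5.831 m counterclockwise, so Στ = 0 gives N·5.831 = 336.6 + 553.3·d.
ΣFy = 0 ⇒ N_floor = 1039 N, so the maximum friction is μ_s·N_floor = 0.33×1039 = 342.9 N. ΣFx = 0 ⇒ N_wall = f, so at the slipping point N = 342.9 N.
Substituting: 342.9×5.831 = 336.6 + 553.3·d ⇒ d = (1999 − 336.6) / 553.3 = 3 m.

d ≈ 3 m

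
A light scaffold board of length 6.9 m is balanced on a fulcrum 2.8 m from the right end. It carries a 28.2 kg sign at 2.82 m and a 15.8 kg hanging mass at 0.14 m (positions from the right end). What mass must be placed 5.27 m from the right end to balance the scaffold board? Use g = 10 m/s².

m ≈ 16.8 kg

Take moments about the fulcrum (at 2.8 m from the right end).
Sign: 28.2 × 10 = 282 N down at 2.82 m → arm 0.02 m, τ = 282 × 0.02 = 5.64 N·m counterclockwise.
Hanging mass: 15.8 × 10 = 158 N down at 0.14 m → arm 2.66 m, τ = 158 × 2.66 = 420.3 N·m clockwise.
Net moment of known loads = 414.7 N·m clockwise.
An unknown mass m at 5.27 m has arm 2.47 m; its moment is m·g·2.47 counterclockwise.
Στ = 0 ⇒ m × 10 × 2.47 = 414.7 ⇒ m = 414.7 / (10 × 2.47) = 16.8 kg.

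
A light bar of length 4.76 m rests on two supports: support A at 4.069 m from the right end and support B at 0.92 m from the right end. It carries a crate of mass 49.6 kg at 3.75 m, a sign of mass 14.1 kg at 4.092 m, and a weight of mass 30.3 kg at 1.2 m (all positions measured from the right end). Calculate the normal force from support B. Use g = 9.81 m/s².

Sum moments about support A (its reaction then has zero moment arm).
Crate: 49.6 × 9.81 = 486.6 N down at 3.75 m → arm 0.319 m, τ = 486.6 × 0.319 = 155.2 N·m clockwise.
Sign: 14.1 × 9.81 = 138.3 N down at 4.092 m → arm 0.023 m, τ = 138.3 × 0.023 = 3.181 N·m counterclockwise.
Weight: 30.3 × 9.81 = 297.2 N down at 1.2 m → arm 2.869 m, τ = 297.2 × 2.869 = 852.7 N·m clockwise.
Net load moment about support A = 1005 N·m clockwise.
Reaction R at support B is upward at 0.92 m, arm 3.149 m → moment R × 3.149 counterclockwise.
For rotational equilibrium, R × 3.149 = 1005, so R = 319 N.

R_B ≈ 319 N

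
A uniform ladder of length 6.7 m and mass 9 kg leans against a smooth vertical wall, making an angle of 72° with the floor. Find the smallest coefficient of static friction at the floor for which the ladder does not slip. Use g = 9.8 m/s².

About the foot of the ladder:
Ladder weight 9×9.8 = 88.2 N acts at 3.35 m along the ladder; its horizontal arm is 3.35·cos72° = 1.035 m → τ = 91.29 N·m clockwise.
Wall normal N acts horizontally at the top; its moment arm is the height L sinθ = 6.7·sin72° = 6.372 m, counterclockwise.
Setting net torque to zero: N × 6.372 = 91.29 → N = 14.33 N.
ΣFx = 0 ⇒ f = N_wall = 14.33 N. ΣFy = 0 ⇒ N_floor = 88.2 N.
μ_min = f / N_floor = 14.33 / 88.2 = 0.162.

μ_min ≈ 0.162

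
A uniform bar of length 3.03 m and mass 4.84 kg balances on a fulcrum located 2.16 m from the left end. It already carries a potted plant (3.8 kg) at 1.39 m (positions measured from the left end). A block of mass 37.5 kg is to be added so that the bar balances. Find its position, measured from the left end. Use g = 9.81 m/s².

Take moments about the fulcrum (at 2.16 m from the left end).
Beam weight: 4.84 × 9.81 = 47.48 N down at 1.515 m → arm 0.645 m, τ = 47.48 × 0.645 = 30.62 N·m counterclockwise.
Potted plant: 3.8 × 9.81 = 37.28 N down at 1.39 m → arm 0.77 m, τ = 37.28 × 0.77 = 28.71 N·m counterclockwise.
Net moment of existing loads = 59.33 N·m counterclockwise.
The block weighs 37.5 × 9.81 = 367.9 N and must supply an equal clockwise moment, so its lever arm about the fulcrum is 59.33 / 367.9 = 0.161 m.
That puts it at 2.16 + 0.161 = 2.32 m from the left end.

x ≈ 2.32 m from the left end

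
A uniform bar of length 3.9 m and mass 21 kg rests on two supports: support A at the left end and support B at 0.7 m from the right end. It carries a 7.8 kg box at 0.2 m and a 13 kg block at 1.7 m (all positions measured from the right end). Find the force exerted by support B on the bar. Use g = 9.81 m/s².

About support A:
Beam weight: 21 × 9.81 = 206 N down at 1.95 m → arm 1.95 m, τ = 206 × 1.95 = 401.7 N·m clockwise.
Box: 7.8 × 9.81 = 76.52 N down at 0.2 m → arm 3.7 m, τ = 76.52 × 3.7 = 283.1 N·m clockwise.
Block: 13 × 9.81 = 127.5 N down at 1.7 m → arm 2.2 m, τ = 127.5 × 2.2 = 280.5 N·m clockwise.
Net load moment about support A = 965.3 N·m clockwise.
Reaction R at support B is upward at 0.7 m, arm 3.2 m → moment R × 3.2 counterclockwise.
Στ = 0 ⇒ R × 3.2 = 965.3 ⇒ R = 302 N.

R_B ≈ 302 N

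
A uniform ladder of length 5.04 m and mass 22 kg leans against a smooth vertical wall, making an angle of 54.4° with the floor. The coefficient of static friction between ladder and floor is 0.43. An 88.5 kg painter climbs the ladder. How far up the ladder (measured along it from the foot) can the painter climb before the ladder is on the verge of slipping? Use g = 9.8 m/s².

d ≈ 3.15 m

Sum moments about the foot of the ladder (the floor normal and friction both act there and drop out).
Ladder weight 22×9.8 = 215.6 N acts at 2.52 m along the ladder; its horizontal arm is 2.52·cos54.4° = 1.467 m → τ = 316.3 N·m clockwise.
Painter weight 88.5×9.8 = 867.3 N at distance d → arm d·cos54.4° → τ = 867.3·d·0.5821 clockwise.
Wall normal N at the top has arm L sinθ = 4.098 m counterclockwise, so Στ = 0 gives N·4.098 = 316.3 + 504.9·d.
ΣFy = 0 ⇒ N_floor = 1083 N, so the maximum friction is μ_s·N_floor = 0.43×1083 = 465.7 N. ΣFx = 0 ⇒ N_wall = f, so at the slipping point N = 465.7 N.
Substituting: 465.7×4.098 = 316.3 + 504.9·d ⇒ d = (1908 − 316.3) / 504.9 = 3.15 m.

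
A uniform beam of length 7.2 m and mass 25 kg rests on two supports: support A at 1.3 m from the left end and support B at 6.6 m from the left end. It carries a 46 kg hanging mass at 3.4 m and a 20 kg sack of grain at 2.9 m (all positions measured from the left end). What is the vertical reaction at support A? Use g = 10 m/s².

R_A ≈ 559 N

Sum moments about support B (its reaction then has zero moment arm).
Beam weight: 25 × 10 = 250 N down at 3.6 m → arm 3 m, τ = 250 × 3 = 750 N·m counterclockwise.
Hanging mass: 46 × 10 = 460 N down at 3.4 m → arm 3.2 m, τ = 460 × 3.2 = 1472 N·m counterclockwise.
Sack of grain: 20 × 10 = 200 N down at 2.9 m → arm 3.7 m, τ = 200 × 3.7 = 740 N·m counterclockwise.
Net load moment about support B = 2962 N·m counterclockwise.
Reaction R at support A is upward at 1.3 m, arm 5.3 m → moment R × 5.3 clockwise.
Στ = 0 ⇒ R × 5.3 = 2962 ⇒ R = 559 N.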